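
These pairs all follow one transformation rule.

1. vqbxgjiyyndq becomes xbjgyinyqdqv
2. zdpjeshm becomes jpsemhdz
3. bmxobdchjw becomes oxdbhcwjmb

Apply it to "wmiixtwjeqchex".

What's happening: move the first 2 characters to the end (rotate left by 2), then swap each adjacent pair of characters (1↔2, 3↔4, ...).
Working it through for "wmiixtwjeqchex": intermediate "iixtwjeqchexwm", final "iitxjwqehcxemw".

iitxjwqehcxemw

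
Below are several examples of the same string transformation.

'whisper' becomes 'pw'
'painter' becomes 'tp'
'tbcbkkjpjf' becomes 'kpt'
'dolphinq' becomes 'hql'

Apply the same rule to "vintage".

av

The transformation: move the first 3 characters to the end (rotate left by 3), then keep one character in every 3, starting at position 2 (positions 2nd, 5th, 8th, ...).
Starting from "vintage": after the first operation, "tagevin"; after the second, "av".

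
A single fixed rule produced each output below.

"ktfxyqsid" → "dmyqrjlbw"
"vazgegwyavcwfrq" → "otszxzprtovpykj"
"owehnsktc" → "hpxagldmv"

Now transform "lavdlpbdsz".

etoweiuwls

The rule is to shift every letter 7 places backward in the alphabet (wrapping around).
Doing the same to "lavdlpbdsz": "etoweiuwls".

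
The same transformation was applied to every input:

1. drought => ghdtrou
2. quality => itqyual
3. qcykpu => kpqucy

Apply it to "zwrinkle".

The rule is to swap the first and last characters, then move the last 3 characters to the front (rotate right by 3).
Starting from "zwrinkle": after the first operation, "ewrinklz"; after the second, "klzewrin".

klzewrin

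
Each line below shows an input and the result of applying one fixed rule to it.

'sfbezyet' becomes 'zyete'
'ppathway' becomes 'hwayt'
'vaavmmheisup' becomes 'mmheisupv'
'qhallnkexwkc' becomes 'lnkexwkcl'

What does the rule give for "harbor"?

Rule — delete the first 3 characters, then move the first character to the end.
"harbor" → "bor" → "orb".

orb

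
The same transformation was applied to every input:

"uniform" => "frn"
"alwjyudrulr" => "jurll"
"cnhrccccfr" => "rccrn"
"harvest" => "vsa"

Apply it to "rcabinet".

Each output is the input with this applied: keep every other character starting from the second (positions 2nd, 4th, 6th, ...), then move the first character to the end.
Working it through for "rcabinet": intermediate "cbnt", final "bntc".
(Check on "uniform": → "nfr" → "frn" ✓)

bntc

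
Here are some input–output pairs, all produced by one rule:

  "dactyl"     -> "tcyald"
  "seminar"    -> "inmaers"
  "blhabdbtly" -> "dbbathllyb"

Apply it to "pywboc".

The transformation: take characters alternately from the front and the back (1st, last, 2nd, 2nd-last, ...), then reverse the string.
On "pywboc": the first step gives "pcyowb", and the second then gives "bwoycp".

bwoycp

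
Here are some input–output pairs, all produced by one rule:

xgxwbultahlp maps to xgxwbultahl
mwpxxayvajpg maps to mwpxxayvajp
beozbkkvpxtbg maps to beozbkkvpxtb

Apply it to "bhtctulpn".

What's happening: delete the last character.
So "bhtctulpn" becomes "bhtctulp".

bhtctulp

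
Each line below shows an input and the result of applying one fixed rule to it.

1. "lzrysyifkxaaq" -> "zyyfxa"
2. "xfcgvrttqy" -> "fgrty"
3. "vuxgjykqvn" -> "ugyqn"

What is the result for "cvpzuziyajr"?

Looking at the pairs, the operation is to keep every other character starting from the second (positions 2nd, 4th, 6th, ...).
For "cvpzuziyajr" the result is "vzzyj".

vzzyj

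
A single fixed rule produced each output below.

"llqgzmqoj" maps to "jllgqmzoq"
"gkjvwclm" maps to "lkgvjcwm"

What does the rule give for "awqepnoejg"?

jwaeqnpeog

What's happening: swap each adjacent pair of characters (1↔2, 3↔4, ...), then move the last character to the front.
Starting from "awqepnoejg": after the first operation, "waeqnpeogj"; after the second, "jwaeqnpeog".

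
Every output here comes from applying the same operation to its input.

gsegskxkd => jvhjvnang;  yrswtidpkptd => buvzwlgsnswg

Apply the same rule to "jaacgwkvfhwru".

Each output is the input with this applied: shift every letter 3 places forward in the alphabet (wrapping around).
Applying that to "jaacgwkvfhwru" gives "mddfjznyikzux".

mddfjznyikzux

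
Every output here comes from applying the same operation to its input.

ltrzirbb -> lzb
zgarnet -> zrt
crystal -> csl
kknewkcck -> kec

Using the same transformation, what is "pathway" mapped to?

phy

The rule is to keep one character in every 3, starting at position 1 (positions 1st, 4th, 7th, ...).
"pathway" → "phy".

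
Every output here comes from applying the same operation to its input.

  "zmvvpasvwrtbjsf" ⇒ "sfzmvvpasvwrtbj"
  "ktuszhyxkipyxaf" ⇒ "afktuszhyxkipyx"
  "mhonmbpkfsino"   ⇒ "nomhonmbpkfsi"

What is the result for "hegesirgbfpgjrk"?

The pattern: move the last 2 characters to the front (rotate right by 2).
On "hegesirgbfpgjrk" that produces "rkhegesirgbfpgj".

rkhegesirgbfpgj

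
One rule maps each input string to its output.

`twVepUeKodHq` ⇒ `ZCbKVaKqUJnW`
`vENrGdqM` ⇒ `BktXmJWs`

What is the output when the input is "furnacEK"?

LAXTGIkq

Rule — flip the case of every letter, then shift every letter 6 places forward in the alphabet (wrapping around).
Applying both steps to "furnacEK": "FURNACek", then "LAXTGIkq".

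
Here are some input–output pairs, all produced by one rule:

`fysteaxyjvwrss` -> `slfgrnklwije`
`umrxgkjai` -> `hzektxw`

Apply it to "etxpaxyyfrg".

rgkcnklls

The transformation: shift every letter 13 places forward in the alphabet (wrapping around) — i.e. ROT13, then delete the last 2 characters.
On "etxpaxyyfrg": the first step gives "rgkcnkllset", and the second then gives "rgkcnklls".
(Check on "fysteaxyjvwrss": → "slfgrnklwijeff" → "slfgrnklwije" ✓)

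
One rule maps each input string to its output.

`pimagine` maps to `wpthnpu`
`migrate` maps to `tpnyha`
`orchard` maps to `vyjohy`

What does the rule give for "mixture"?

tpeaby

Looking at the pairs, the operation is to delete the last character, then shift every letter 7 places forward in the alphabet (wrapping around).
On "mixture" that produces "tpeaby".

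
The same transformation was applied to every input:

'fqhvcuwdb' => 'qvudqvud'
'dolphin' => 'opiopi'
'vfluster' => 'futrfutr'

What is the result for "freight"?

rihrih

In each case the input is transformed by: keep every other character starting from the second (positions 2nd, 4th, 6th, ...), then write the whole string twice.
On "freight" that produces "rihrih".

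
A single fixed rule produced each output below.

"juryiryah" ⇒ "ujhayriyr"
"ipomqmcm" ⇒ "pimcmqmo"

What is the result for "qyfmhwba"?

yqabwhmf

What's happening: move the first 2 characters to the end (rotate left by 2), then reverse the string.
For "qyfmhwba", step one produces "fmhwbaqy"; step two turns that into "yqabwhmf".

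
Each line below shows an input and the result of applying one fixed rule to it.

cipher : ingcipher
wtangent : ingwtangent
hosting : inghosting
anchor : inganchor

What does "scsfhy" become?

ingscsfhy

The pattern: prepend "ing".
Applying that to "scsfhy" gives "ingscsfhy".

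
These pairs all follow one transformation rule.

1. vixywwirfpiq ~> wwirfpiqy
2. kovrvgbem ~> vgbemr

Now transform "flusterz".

terzs

Each output is the input with this applied: delete the first 3 characters, then move the first character to the end.
Working it through for "flusterz": intermediate "sterz", final "terzs".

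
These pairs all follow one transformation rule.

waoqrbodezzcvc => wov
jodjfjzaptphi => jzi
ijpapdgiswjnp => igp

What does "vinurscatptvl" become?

What's happening: keep one character in every 3, starting at position 1 (positions 1st, 4th, 7th, ...), then keep every other character starting from the first (positions 1st, 3rd, 5th, ...).
For "vinurscatptvl", step one produces "vucpl"; step two turns that into "vcl".

vcl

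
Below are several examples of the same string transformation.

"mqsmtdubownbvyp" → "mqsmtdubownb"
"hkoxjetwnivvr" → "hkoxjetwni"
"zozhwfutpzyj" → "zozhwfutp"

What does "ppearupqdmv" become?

The rule is to delete the last 3 characters.
Applying that to "ppearupqdmv" gives "ppearupq".

ppearupq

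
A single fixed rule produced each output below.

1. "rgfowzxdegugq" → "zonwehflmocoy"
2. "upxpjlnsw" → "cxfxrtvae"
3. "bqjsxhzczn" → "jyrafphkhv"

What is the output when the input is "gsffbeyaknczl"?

oannjmgisvkht

In each case the input is transformed by: shift every letter 8 places forward in the alphabet (wrapping around).
Applying that to "gsffbeyaknczl" gives "oannjmgisvkht".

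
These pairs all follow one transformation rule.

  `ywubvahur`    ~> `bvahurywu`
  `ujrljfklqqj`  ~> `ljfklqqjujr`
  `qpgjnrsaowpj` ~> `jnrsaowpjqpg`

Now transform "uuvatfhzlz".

atfhzlzuuv

The pattern: move the first 3 characters to the end (rotate left by 3).
So "uuvatfhzlz" becomes "atfhzlzuuv".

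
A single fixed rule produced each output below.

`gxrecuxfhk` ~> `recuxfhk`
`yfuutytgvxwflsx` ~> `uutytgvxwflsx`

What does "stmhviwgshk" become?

Each output is the input with this applied: delete the first 2 characters.
Doing the same to "stmhviwgshk": "mhviwgshk".

mhviwgshk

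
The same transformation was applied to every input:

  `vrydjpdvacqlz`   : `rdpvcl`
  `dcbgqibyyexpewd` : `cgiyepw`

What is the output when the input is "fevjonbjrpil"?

The rule is to keep every other character starting from the second (positions 2nd, 4th, 6th, ...).
"fevjonbjrpil" → "ejnjpl".

ejnjpl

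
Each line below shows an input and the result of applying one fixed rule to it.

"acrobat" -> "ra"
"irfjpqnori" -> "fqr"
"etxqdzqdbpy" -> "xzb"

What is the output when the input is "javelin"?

The rule is to keep one character in every 3, starting at position 3 (positions 3rd, 6th, 9th, ...).
So "javelin" becomes "vi".

vi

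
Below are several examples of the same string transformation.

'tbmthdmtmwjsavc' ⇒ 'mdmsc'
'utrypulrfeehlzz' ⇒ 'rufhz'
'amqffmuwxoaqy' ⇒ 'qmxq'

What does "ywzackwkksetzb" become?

The rule is to keep one character in every 3, starting at position 3 (positions 3rd, 6th, 9th, ...).
On "ywzackwkksetzb" that produces "zkkt".

zkkt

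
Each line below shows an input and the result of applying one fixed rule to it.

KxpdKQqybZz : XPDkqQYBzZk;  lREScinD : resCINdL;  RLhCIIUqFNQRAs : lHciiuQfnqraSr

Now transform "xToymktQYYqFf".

tOYMKTqyyQfFX

Rule — flip the case of every letter, then move the first character to the end.
"xToymktQYYqFf" → "tOYMKTqyyQfFX".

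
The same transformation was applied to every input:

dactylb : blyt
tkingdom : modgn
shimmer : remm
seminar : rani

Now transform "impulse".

The transformation: delete the first 3 characters, then reverse the string.
Starting from "impulse": after the first operation, "ulse"; after the second, "eslu".

eslu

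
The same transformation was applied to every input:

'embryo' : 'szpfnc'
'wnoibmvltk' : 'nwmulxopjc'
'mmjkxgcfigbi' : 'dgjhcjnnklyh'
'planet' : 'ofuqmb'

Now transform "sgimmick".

njdlthjn

Each output is the input with this applied: shift every letter 1 place forward in the alphabet (wrapping around), then swap the front and back halves of the string.
Applying both steps to "sgimmick": "thjnnjdl", then "njdlthjn".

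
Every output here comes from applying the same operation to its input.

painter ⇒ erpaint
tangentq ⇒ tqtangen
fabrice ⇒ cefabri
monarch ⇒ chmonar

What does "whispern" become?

rnwhispe

The pattern: move the last 2 characters to the front (rotate right by 2).
"whispern" → "rnwhispe".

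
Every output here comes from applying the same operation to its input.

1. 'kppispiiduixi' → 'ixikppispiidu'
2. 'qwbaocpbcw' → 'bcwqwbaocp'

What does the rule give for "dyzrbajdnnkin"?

kindyzrbajdnn

Each output is the input with this applied: move the last 3 characters to the front (rotate right by 3).
For "dyzrbajdnnkin" the result is "kindyzrbajdnn".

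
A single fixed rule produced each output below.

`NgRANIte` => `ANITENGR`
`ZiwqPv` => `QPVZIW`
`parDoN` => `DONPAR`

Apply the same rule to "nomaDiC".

ADICNOM

The rule is to move the first 3 characters to the end (rotate left by 3), then convert every letter to uppercase.
Starting from "nomaDiC": after the first operation, "aDiCnom"; after the second, "ADICNOM".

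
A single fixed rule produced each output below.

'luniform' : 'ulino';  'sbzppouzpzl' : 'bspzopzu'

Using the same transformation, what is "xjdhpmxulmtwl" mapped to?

The rule is to swap each adjacent pair of characters (1↔2, 3↔4, ...), then delete the last 3 characters.
"xjdhpmxulmtwl" → "jxhdmpuxmlwtl" → "jxhdmpuxml".

jxhdmpuxml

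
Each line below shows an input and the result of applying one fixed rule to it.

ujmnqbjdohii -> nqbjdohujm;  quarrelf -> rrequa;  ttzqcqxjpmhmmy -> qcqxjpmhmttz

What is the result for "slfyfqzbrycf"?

Looking at the pairs, the operation is to delete the last 2 characters, then move the first 3 characters to the end (rotate left by 3).
On "slfyfqzbrycf" that produces "yfqzbryslf".

yfqzbryslf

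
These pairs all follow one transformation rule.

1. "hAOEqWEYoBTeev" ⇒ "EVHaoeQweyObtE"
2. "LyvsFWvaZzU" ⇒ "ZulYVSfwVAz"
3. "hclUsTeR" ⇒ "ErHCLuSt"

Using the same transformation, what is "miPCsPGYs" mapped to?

What's happening: flip the case of every letter, then move the last 2 characters to the front (rotate right by 2).
For "miPCsPGYs", step one produces "MIpcSpgyS"; step two turns that into "ySMIpcSpg".

ySMIpcSpg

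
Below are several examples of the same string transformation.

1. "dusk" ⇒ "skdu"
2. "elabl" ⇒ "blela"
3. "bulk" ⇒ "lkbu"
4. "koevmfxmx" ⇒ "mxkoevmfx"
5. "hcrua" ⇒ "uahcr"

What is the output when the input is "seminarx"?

rxsemina

The pattern: move the last 2 characters to the front (rotate right by 2).
On "seminarx" that produces "rxsemina".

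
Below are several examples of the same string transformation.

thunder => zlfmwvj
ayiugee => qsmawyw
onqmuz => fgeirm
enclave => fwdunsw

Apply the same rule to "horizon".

gzajgrf

The transformation: shift every letter 8 places backward in the alphabet (wrapping around), then swap each adjacent pair of characters (1↔2, 3↔4, ...).
"horizon" → "zgjargf" → "gzajgrf".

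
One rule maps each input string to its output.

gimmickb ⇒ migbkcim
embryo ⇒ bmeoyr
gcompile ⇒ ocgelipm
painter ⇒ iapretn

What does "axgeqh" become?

Each output is the input with this applied: move the first 3 characters to the end (rotate left by 3), then reverse the string.
Starting from "axgeqh": after the first operation, "eqhaxg"; after the second, "gxahqe".

gxahqe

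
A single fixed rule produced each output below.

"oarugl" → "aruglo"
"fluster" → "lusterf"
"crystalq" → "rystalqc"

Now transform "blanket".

lanketb

The rule is to move the first character to the end.
On "blanket" that produces "lanketb".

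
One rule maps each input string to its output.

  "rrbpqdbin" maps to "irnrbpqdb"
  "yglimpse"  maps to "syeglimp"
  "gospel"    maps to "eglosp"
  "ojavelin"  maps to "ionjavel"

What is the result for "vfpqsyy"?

Rule — swap the first and last characters, then move the last 2 characters to the front (rotate right by 2).
On "vfpqsyy": the first step gives "yfpqsyv", and the second then gives "yvyfpqs".

yvyfpqs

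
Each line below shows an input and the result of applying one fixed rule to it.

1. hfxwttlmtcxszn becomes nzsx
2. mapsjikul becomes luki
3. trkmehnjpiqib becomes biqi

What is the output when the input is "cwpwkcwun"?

nuwc

Each output is the input with this applied: reverse the string, then keep only the first 4 characters.
So "cwpwkcwun" becomes "nuwc".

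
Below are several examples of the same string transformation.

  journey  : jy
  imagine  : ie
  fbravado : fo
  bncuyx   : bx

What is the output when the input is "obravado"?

In each case the input is transformed by: take characters alternately from the front and the back (1st, last, 2nd, 2nd-last, ...), then keep only the first 2 characters.
For "obravado", step one produces "oobdraav"; step two turns that into "oo".

oo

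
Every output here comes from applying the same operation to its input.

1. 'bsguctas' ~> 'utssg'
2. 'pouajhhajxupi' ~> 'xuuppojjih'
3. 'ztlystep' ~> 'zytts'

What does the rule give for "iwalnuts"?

wutsn

In each case the input is transformed by: sort the characters into reverse alphabetical order, then delete the last 3 characters.
Applying both steps to "iwalnuts": "wutsnlia", then "wutsn".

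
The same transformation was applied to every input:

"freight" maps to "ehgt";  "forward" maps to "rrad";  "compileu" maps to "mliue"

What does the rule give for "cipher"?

pre

What's happening: swap each adjacent pair of characters (1↔2, 3↔4, ...), then delete the first 3 characters.
So "cipher" becomes "pre".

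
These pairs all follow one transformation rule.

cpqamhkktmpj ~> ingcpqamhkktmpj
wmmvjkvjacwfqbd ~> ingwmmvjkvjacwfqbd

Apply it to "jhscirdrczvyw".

Looking at the pairs, the operation is to prepend "ing".
Applying that to "jhscirdrczvyw" gives "ingjhscirdrczvyw".

ingjhscirdrczvyw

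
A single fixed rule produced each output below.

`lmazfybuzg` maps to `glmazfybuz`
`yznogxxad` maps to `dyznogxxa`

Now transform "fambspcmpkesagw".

The transformation: move the last character to the front.
So "fambspcmpkesagw" becomes "wfambspcmpkesag".

wfambspcmpkesag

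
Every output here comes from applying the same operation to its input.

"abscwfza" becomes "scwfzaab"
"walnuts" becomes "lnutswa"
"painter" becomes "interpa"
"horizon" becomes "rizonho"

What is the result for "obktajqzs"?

The pattern: move the first 2 characters to the end (rotate left by 2).
So "obktajqzs" becomes "ktajqzsob".

ktajqzsob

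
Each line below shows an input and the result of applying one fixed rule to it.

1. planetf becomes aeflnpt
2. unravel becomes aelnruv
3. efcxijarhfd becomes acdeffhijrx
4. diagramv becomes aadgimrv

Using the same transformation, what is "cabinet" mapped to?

abceint

The pattern: sort the characters into alphabetical order.
"cabinet" → "abceint".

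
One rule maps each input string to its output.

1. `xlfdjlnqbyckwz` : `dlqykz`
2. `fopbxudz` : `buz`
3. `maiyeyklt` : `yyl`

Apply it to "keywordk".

wrk

What's happening: keep every other character starting from the second (positions 2nd, 4th, 6th, ...), then delete the first character.
Applying both steps to "keywordk": "ewrk", then "wrk".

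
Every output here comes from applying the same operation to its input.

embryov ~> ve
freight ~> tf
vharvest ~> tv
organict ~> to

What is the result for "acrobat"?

What's happening: move the first character to the end, then keep only the last 2 characters.
Starting from "acrobat": after the first operation, "crobata"; after the second, "ta".

ta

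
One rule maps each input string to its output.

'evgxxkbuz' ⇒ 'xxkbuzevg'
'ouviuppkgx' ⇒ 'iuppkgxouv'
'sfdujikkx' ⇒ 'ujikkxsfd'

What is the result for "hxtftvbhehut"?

The transformation: move the first 3 characters to the end (rotate left by 3).
Doing the same to "hxtftvbhehut": "ftvbhehuthxt".

ftvbhehuthxt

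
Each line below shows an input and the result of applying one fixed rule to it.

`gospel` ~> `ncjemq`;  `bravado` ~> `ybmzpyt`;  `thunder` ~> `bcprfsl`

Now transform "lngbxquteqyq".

The pattern: move the last 3 characters to the front (rotate right by 3), then shift every letter 2 places backward in the alphabet (wrapping around).
"lngbxquteqyq" → "qyqlngbxqute" → "owojlezvosrc".

owojlezvosrc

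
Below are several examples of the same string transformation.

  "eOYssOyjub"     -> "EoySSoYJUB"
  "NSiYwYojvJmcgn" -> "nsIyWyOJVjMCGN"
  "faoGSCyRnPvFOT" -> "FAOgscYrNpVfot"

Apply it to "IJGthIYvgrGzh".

Rule — flip the case of every letter.
Applying that to "IJGthIYvgrGzh" gives "ijgTHiyVGRgZH".

ijgTHiyVGRgZH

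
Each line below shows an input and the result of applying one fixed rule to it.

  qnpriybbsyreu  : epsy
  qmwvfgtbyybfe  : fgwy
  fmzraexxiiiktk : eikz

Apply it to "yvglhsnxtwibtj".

The pattern: keep one character in every 3, starting at position 3 (positions 3rd, 6th, 9th, ...), then sort the characters into alphabetical order.
On "yvglhsnxtwibtj": the first step gives "gstb", and the second then gives "bgst".

bgst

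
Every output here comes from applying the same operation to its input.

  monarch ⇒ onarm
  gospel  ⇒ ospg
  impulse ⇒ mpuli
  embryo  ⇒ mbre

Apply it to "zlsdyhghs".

In each case the input is transformed by: delete the last 2 characters, then move the first character to the end.
"zlsdyhghs" → "lsdyhgz".

lsdyhgz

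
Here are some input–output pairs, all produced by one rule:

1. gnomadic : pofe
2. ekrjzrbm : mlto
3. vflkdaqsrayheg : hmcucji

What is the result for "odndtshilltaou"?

Each output is the input with this applied: shift every letter 2 places forward in the alphabet (wrapping around), then keep every other character starting from the second (positions 2nd, 4th, 6th, ...).
For "odndtshilltaou" the result is "ffukncw".

ffukncw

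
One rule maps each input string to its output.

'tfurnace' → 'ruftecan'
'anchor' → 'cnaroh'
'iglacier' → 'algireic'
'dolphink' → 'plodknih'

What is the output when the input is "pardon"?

The transformation: reverse the string, then swap the front and back halves of the string.
For "pardon", step one produces "nodrap"; step two turns that into "rapnod".

rapnod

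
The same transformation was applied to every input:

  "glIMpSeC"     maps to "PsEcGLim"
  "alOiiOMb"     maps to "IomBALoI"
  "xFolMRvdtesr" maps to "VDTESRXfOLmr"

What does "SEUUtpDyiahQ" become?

dYIAHqseuuTP

Rule — flip the case of every letter, then swap the front and back halves of the string.
Starting from "SEUUtpDyiahQ": after the first operation, "seuuTPdYIAHq"; after the second, "dYIAHqseuuTP".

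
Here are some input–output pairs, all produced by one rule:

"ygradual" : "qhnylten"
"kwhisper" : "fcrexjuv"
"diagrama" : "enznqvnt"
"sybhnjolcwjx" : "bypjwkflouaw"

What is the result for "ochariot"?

evbgbpun

In each case the input is transformed by: swap the front and back halves of the string, then shift every letter 13 places forward in the alphabet (wrapping around) — i.e. ROT13.
"ochariot" → "riotocha" → "evbgbpun".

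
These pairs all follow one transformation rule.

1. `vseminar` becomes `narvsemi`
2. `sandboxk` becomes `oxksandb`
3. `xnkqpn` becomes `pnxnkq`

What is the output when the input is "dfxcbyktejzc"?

tejzcdfxcbyk

Rule — swap the front and back halves of the string, then move the first character to the end.
Applying that to "dfxcbyktejzc" gives "tejzcdfxcbyk".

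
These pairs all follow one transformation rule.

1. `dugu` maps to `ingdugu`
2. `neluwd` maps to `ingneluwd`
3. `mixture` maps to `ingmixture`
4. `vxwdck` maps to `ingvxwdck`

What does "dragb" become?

Rule — prepend "ing".
"dragb" → "ingdragb".

ingdragb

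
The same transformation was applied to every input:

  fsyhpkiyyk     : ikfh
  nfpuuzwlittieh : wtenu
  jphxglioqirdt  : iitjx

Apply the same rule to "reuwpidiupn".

Each output is the input with this applied: keep one character in every 3, starting at position 1 (positions 1st, 4th, 7th, ...), then move the first 2 characters to the end (rotate left by 2).
Applying both steps to "reuwpidiupn": "rwdp", then "dprw".

dprw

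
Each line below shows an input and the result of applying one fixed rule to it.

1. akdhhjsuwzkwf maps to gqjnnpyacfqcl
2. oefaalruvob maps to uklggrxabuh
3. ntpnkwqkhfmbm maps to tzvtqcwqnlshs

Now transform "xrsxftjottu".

dxydlzpuzza

Looking at the pairs, the operation is to shift every letter 6 places forward in the alphabet (wrapping around).
"xrsxftjottu" → "dxydlzpuzza".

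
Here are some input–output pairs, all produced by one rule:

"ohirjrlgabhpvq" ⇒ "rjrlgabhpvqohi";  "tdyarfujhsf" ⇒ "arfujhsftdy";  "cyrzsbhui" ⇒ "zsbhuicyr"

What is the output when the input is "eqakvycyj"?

kvycyjeqa

Each output is the input with this applied: move the first 3 characters to the end (rotate left by 3).
For "eqakvycyj" the result is "kvycyjeqa".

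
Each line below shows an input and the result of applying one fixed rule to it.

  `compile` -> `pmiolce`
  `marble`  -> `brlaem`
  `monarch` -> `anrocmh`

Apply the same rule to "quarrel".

Rule — move the first 3 characters to the end (rotate left by 3), then take characters alternately from the front and the back (1st, last, 2nd, 2nd-last, ...).
On "quarrel": the first step gives "rrelqua", and the second then gives "rarueql".
(Check on "compile": → "pilecom" → "pmiolce" ✓)

rarueql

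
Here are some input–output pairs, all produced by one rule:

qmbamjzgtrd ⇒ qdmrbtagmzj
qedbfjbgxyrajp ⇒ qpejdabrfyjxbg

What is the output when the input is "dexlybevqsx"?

dxesxqlvyeb

Rule — take characters alternately from the front and the back (1st, last, 2nd, 2nd-last, ...).
So "dexlybevqsx" becomes "dxesxqlvyeb".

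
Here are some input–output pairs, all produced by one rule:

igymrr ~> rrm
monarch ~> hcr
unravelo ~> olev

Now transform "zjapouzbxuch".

The pattern: take characters alternately from the front and the back (1st, last, 2nd, 2nd-last, ...), then keep every other character starting from the second (positions 2nd, 4th, 6th, ...).
On "zjapouzbxuch": the first step gives "zhjcaupxobuz", and the second then gives "hcuxbz".

hcuxbz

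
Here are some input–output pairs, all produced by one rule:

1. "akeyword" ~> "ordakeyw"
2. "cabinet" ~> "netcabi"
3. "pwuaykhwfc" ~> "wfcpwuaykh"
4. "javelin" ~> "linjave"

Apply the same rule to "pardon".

The pattern: move the last 3 characters to the front (rotate right by 3).
Applying that to "pardon" gives "donpar".

donpar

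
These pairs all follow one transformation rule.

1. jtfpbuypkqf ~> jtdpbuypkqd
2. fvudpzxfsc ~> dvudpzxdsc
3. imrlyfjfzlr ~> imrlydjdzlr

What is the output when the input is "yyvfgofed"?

What's happening: replace every "f" with "d".
So "yyvfgofed" becomes "yyvdgoded".

yyvdgoded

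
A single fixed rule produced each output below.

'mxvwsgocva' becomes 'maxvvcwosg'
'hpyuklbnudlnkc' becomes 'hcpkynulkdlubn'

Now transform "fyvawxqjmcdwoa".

fayovwadwcxmqj

Rule — take characters alternately from the front and the back (1st, last, 2nd, 2nd-last, ...).
Doing the same to "fyvawxqjmcdwoa": "fayovwadwcxmqj".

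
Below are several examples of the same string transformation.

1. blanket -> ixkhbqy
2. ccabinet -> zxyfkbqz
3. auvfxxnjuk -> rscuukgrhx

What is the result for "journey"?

lrokbvg

What's happening: move the first character to the end, then shift every letter 3 places backward in the alphabet (wrapping around).
Starting from "journey": after the first operation, "ourneyj"; after the second, "lrokbvg".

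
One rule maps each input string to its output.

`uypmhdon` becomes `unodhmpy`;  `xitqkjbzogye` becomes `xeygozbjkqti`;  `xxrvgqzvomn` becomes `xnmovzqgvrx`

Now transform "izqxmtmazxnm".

The rule is to reverse the string, then move the last character to the front.
For "izqxmtmazxnm", step one produces "mnxzamtmxqzi"; step two turns that into "imnxzamtmxqz".
(Check on "xitqkjbzogye": → "eygozbjkqtix" → "xeygozbjkqti" ✓)

imnxzamtmxqz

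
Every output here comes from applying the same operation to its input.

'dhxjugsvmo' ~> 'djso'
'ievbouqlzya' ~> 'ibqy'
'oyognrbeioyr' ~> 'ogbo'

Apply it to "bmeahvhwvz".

bahz

What's happening: keep one character in every 3, starting at position 1 (positions 1st, 4th, 7th, ...).
On "bmeahvhwvz" that produces "bahz".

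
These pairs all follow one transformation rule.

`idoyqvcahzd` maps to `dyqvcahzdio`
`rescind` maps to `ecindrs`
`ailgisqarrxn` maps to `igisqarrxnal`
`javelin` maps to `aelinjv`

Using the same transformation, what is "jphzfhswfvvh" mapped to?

pzfhswfvvhjh

The rule is to move the first 2 characters to the end (rotate left by 2), then swap the first and last characters.
Applying both steps to "jphzfhswfvvh": "hzfhswfvvhjp", then "pzfhswfvvhjh".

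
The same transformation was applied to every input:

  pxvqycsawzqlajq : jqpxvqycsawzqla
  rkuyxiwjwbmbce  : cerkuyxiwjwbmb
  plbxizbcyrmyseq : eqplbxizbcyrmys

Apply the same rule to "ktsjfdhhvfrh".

The pattern: move the last 2 characters to the front (rotate right by 2).
Doing the same to "ktsjfdhhvfrh": "rhktsjfdhhvf".

rhktsjfdhhvf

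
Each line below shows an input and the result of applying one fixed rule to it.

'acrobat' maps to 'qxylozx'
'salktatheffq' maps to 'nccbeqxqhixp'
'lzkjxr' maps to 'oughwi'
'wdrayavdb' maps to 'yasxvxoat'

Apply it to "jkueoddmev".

The rule is to shift every letter 3 places backward in the alphabet (wrapping around), then reverse the string.
Applying that to "jkueoddmev" gives "sbjaalbrhg".
(Check on "salktatheffq": → "pxihqxqebccn" → "nccbeqxqhixp" ✓)

sbjaalbrhg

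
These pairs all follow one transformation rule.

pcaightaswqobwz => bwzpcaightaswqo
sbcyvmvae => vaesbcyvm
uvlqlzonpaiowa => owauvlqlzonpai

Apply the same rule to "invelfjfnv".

fnvinvelfj

The pattern: move the last 3 characters to the front (rotate right by 3).
"invelfjfnv" → "fnvinvelfj".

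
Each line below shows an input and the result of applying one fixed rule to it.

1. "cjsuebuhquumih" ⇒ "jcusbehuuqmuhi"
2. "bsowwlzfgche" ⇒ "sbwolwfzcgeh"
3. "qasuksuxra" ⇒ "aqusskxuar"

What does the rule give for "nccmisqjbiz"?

The pattern: swap each adjacent pair of characters (1↔2, 3↔4, ...).
Applying that to "nccmisqjbiz" gives "cnmcsijqibz".

cnmcsijqibz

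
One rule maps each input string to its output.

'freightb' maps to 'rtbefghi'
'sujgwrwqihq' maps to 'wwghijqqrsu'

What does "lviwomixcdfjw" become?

Rule — sort the characters into alphabetical order, then move the last 2 characters to the front (rotate right by 2).
Working it through for "lviwomixcdfjw": intermediate "cdfiijlmovwwx", final "wxcdfiijlmovw".

wxcdfiijlmovw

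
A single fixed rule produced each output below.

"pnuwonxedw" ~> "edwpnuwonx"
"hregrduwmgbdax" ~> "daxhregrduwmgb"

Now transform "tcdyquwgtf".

Each output is the input with this applied: move the last 3 characters to the front (rotate right by 3).
Applying that to "tcdyquwgtf" gives "gtftcdyquw".

gtftcdyquw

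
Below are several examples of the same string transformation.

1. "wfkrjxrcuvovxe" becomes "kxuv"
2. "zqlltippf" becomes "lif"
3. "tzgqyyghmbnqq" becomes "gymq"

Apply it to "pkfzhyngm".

In each case the input is transformed by: keep one character in every 3, starting at position 3 (positions 3rd, 6th, 9th, ...).
For "pkfzhyngm" the result is "fym".

fym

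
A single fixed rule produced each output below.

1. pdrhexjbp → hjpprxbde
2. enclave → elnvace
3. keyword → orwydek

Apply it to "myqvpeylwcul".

lmpquvwyycel

The pattern: sort the characters into alphabetical order, then move the first 3 characters to the end (rotate left by 3).
Applying both steps to "myqvpeylwcul": "cellmpquvwyy", then "lmpquvwyycel".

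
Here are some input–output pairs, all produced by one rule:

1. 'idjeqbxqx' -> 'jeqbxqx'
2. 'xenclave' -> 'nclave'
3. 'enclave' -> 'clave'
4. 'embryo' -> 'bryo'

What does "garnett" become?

What's happening: delete the first 2 characters.
For "garnett" the result is "rnett".

rnett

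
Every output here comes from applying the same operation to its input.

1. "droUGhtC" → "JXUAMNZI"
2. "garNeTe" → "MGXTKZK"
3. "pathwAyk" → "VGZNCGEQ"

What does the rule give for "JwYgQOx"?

What's happening: shift every letter 6 places forward in the alphabet (wrapping around), then convert every letter to uppercase.
Working it through for "JwYgQOx": intermediate "PcEmWUd", final "PCEMWUD".

PCEMWUD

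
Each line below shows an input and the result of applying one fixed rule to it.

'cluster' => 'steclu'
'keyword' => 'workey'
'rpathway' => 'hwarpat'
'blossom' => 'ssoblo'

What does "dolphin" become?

phidol

The transformation: delete the last character, then move the last 3 characters to the front (rotate right by 3).
For "dolphin" the result is "phidol".
(Check on "keyword": → "keywor" → "workey" ✓)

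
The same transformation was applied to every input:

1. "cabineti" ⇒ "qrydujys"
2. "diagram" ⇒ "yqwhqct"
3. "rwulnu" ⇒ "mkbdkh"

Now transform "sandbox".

qdtreni

The transformation: move the first character to the end, then shift every letter 10 places backward in the alphabet (wrapping around).
Working it through for "sandbox": intermediate "andboxs", final "qdtreni".
(Check on "cabineti": → "abinetic" → "qrydujys" ✓)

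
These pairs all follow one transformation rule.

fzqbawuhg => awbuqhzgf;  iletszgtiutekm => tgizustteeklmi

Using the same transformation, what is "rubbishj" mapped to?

ibsbhujr

Looking at the pairs, the operation is to take characters alternately from the front and the back (1st, last, 2nd, 2nd-last, ...), then reverse the string.
"rubbishj" → "rjuhbsbi" → "ibsbhujr".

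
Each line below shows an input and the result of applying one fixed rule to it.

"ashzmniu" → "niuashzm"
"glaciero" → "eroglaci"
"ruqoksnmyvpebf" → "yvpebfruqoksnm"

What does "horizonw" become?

The transformation: swap the front and back halves of the string, then move the first character to the end.
"horizonw" → "zonwhori" → "onwhoriz".

onwhoriz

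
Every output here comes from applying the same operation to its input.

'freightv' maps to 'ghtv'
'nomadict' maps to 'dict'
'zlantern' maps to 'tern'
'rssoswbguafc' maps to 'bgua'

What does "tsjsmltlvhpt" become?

The pattern: swap the front and back halves of the string, then keep only the first 4 characters.
Starting from "tsjsmltlvhpt": after the first operation, "tlvhpttsjsml"; after the second, "tlvh".

tlvh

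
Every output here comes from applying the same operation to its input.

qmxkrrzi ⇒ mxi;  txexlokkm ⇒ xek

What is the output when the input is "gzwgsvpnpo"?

In each case the input is transformed by: swap each adjacent pair of characters (1↔2, 3↔4, ...), then keep one character in every 3, starting at position 1 (positions 1st, 4th, 7th, ...).
"gzwgsvpnpo" → "zggwvsnpop" → "zwnp".

zwnp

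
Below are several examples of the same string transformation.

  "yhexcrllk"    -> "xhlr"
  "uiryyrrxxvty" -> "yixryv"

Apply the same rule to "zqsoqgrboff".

oqbgf

In each case the input is transformed by: keep every other character starting from the second (positions 2nd, 4th, 6th, ...), then swap each adjacent pair of characters (1↔2, 3↔4, ...).
Starting from "zqsoqgrboff": after the first operation, "qogbf"; after the second, "oqbgf".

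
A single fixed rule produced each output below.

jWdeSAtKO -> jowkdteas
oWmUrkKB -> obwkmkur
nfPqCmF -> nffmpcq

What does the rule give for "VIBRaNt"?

vtinbar

What's happening: take characters alternately from the front and the back (1st, last, 2nd, 2nd-last, ...), then convert every letter to lowercase.
On "VIBRaNt": the first step gives "VtINBaR", and the second then gives "vtinbar".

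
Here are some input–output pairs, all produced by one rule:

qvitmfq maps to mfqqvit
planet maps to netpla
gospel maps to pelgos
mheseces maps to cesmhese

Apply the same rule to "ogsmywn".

The pattern: move the last 3 characters to the front (rotate right by 3).
For "ogsmywn" the result is "ywnogsm".

ywnogsm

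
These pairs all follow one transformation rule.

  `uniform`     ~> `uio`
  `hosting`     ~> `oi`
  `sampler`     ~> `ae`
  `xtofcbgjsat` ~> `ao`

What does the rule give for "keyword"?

eo

Looking at the pairs, the operation is to take characters alternately from the front and the back (1st, last, 2nd, 2nd-last, ...), then keep only the vowels.
Working it through for "keyword": intermediate "kderyow", final "eo".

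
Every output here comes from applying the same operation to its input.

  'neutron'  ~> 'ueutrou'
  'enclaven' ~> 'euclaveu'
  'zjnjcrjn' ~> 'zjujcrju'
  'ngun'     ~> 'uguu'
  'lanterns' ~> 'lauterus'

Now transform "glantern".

Rule — replace every "n" with "u".
On "glantern" that produces "glauteru".

glauteru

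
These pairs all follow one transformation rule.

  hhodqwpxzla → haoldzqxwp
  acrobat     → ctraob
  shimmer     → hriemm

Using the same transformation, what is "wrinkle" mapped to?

What's happening: delete the first character, then take characters alternately from the front and the back (1st, last, 2nd, 2nd-last, ...).
"wrinkle" → "reilnk".

reilnk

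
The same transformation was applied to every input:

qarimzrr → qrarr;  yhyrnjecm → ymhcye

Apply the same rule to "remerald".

rdelm

Each output is the input with this applied: take characters alternately from the front and the back (1st, last, 2nd, 2nd-last, ...), then delete the last 3 characters.
Applying both steps to "remerald": "rdelmaer", then "rdelm".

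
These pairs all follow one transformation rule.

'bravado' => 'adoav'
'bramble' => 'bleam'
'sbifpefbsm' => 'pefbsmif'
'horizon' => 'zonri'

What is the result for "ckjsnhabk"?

Rule — delete the first 2 characters, then move the first 2 characters to the end (rotate left by 2).
For "ckjsnhabk" the result is "nhabkjs".

nhabkjs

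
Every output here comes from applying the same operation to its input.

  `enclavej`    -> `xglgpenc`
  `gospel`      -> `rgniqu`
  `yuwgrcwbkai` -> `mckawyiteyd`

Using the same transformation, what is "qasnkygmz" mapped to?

What's happening: move the last 3 characters to the front (rotate right by 3), then shift every letter 2 places forward in the alphabet (wrapping around).
Working it through for "qasnkygmz": intermediate "gmzqasnky", final "iobscupma".

iobscupma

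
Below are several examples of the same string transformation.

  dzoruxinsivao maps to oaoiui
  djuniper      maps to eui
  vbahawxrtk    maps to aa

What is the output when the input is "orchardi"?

oia

The transformation: take characters alternately from the front and the back (1st, last, 2nd, 2nd-last, ...), then keep only the vowels.
Applying that to "orchardi" gives "oia".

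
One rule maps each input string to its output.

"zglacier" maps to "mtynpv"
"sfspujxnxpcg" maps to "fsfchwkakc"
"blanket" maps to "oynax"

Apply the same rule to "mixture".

zvkgh

In each case the input is transformed by: delete the last 2 characters, then shift every letter 13 places forward in the alphabet (wrapping around) — i.e. ROT13.
On "mixture": the first step gives "mixtu", and the second then gives "zvkgh".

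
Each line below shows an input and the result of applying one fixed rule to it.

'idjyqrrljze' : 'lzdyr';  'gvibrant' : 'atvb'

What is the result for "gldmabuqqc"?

qclmb

Each output is the input with this applied: keep every other character starting from the second (positions 2nd, 4th, 6th, ...), then move the last 2 characters to the front (rotate right by 2).
Starting from "gldmabuqqc": after the first operation, "lmbqc"; after the second, "qclmb".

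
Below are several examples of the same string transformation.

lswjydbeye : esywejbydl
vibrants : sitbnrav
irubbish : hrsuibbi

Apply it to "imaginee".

The transformation: take characters alternately from the front and the back (1st, last, 2nd, 2nd-last, ...), then move the first character to the end.
Applying that to "imaginee" gives "emeangii".

emeangii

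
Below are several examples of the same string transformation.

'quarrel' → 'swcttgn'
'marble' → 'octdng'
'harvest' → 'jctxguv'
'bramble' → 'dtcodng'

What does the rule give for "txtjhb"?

vzvljd

The pattern: shift every letter 2 places forward in the alphabet (wrapping around).
So "txtjhb" becomes "vzvljd".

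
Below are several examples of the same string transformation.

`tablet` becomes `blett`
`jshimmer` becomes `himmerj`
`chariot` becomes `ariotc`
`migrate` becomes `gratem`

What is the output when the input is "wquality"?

ualityw

The transformation: move the first character to the end, then delete the first character.
"wquality" → "ualityw".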